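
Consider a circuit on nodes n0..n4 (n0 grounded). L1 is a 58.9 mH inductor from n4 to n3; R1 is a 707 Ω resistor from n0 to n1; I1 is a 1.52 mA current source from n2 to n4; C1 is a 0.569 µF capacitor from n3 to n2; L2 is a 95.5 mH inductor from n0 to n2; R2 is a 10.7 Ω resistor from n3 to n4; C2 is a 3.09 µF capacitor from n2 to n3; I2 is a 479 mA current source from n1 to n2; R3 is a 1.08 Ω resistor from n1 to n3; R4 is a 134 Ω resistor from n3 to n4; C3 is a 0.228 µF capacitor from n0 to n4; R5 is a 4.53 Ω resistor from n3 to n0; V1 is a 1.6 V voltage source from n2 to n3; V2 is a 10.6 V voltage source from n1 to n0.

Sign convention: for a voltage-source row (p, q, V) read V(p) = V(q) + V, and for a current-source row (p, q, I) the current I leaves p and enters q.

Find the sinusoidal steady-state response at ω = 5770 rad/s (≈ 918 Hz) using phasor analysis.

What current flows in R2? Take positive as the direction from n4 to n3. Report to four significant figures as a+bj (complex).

0.001591-0.01091j A

MNA unknowns: 4 node voltages V₁..V_4 plus 2 source currents (V1, V2)
L1: Y=0.000-0.002942j on G[4,3]
R1: Y=0.001414+0.000j on G[0,1]
I1: z[2]−=0.00152, z[4]+=0.00152
C1: Y=0.000+0.003283j on G[3,2]
L2: Y=0.000-0.001815j on G[0,2]
R2: Y=0.09346+0.000j on G[3,4]
C2: Y=0.000+0.01783j on G[2,3]
I2: z[1]−=0.479, z[2]+=0.479
R3: Y=0.9259+0.000j on G[1,3]
R4: Y=0.007463+0.000j on G[3,4]
C3: Y=0.000+0.001316j on G[0,4]
R5: Y=0.2208+0.000j on G[3,0]
V1: row V2−V3=1.6, i_V1 at 2,3
V2: row V1−V0=10.6, i_V2 at 1,0
solve → V1=10.60+0.000j, V2=10.58+0.006421j, V3=8.977+0.006421j, V4=8.994-0.1103j
aux → i_V1=0.4775-0.01459j, i_V2=-1.997+0.005945j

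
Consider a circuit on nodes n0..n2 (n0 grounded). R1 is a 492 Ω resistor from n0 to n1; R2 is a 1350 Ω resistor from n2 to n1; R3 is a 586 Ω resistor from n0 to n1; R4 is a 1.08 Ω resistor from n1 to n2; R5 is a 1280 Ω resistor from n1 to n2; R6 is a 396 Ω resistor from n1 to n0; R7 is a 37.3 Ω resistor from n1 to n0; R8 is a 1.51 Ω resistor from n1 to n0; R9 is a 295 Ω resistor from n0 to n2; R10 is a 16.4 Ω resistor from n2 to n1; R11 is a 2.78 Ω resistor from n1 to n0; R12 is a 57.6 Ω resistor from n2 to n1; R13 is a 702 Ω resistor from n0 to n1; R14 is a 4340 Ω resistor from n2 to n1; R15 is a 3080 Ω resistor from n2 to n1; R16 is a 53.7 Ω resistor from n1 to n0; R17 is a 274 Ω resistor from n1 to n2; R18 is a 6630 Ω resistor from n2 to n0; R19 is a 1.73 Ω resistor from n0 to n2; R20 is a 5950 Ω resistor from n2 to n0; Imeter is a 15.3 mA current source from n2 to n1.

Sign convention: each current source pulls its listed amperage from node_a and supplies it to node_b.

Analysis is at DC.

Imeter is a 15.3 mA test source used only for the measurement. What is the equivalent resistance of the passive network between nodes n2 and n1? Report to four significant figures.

Element admittances at DC:
  Y(R1) = 0.002033 S between n0,n1
  Y(R2) = 0.0007407 S between n2,n1
  Y(R3) = 0.001706 S between n0,n1
  Y(R4) = 0.9259 S between n1,n2
  Y(R5) = 0.0007813 S between n1,n2
  Y(R6) = 0.002525 S between n1,n0
  Y(R7) = 0.02681 S between n1,n0
  Y(R8) = 0.6623 S between n1,n0
  Y(R9) = 0.003390 S between n0,n2
  Y(R10) = 0.06098 S between n2,n1
  Y(R11) = 0.3597 S between n1,n0
  Y(R12) = 0.01736 S between n2,n1
  Y(R13) = 0.001425 S between n0,n1
  Y(R14) = 0.0002304 S between n2,n1
  Y(R15) = 0.0003247 S between n2,n1
  Y(R16) = 0.01862 S between n1,n0
  Y(R17) = 0.003650 S between n1,n2
  Y(R18) = 0.0001508 S between n2,n0
  Y(R19) = 0.5780 S between n0,n2
  Y(R20) = 0.0001681 S between n2,n0
  Imeter: injects 0.0153 A into n1 (from n2)
Assemble and solve the 2×2 MNA system:
  V(n1)=0.003872  V(n2)=-0.007155

R_eq = 0.7207 Ω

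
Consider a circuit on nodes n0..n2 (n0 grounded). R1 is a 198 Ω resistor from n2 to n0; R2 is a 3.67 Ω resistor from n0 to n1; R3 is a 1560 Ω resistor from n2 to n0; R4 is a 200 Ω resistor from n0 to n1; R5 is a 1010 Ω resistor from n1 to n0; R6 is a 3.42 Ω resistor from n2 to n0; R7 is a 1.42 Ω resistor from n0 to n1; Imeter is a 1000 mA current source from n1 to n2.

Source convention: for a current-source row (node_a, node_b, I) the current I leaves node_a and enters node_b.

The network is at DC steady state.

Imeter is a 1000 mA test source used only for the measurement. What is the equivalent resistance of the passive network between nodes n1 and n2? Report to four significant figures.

Element admittances at DC:
  Y(R1) = 0.005051 S between n2,n0
  Y(R2) = 0.2725 S between n0,n1
  Y(R3) = 0.0006410 S between n2,n0
  Y(R4) = 0.005000 S between n0,n1
  Y(R5) = 0.0009901 S between n1,n0
  Y(R6) = 0.2924 S between n2,n0
  Y(R7) = 0.7042 S between n0,n1
  Imeter: injects 1 A into n2 (from n1)
Assemble and solve the 2×2 MNA system:
  V(n1)=-1.018  V(n2)=3.355

R_eq = 4.372 Ω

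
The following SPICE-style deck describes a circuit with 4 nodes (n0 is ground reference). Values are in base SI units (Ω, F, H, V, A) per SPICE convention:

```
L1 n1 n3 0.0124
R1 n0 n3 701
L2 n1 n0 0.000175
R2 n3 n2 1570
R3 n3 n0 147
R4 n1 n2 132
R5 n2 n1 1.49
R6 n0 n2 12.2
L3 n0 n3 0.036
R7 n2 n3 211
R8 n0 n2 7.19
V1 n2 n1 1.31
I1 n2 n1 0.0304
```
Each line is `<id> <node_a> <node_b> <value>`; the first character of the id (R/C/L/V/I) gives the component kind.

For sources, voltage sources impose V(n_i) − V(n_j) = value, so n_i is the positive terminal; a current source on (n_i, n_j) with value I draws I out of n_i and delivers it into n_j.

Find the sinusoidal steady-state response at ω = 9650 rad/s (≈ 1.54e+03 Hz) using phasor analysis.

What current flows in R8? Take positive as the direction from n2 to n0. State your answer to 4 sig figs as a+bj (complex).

Apply KCL at each of the 3 non-ground nodes and solve the resulting linear system.
Node n1: branches {L1, L2, R4, R5, V1, I1} → V_1 = -0.1610-0.4312j
Node n2: branches {R2, R4, R5, R6, R7, R8, V1, I1} → V_2 = 1.149-0.4312j
Node n3: branches {L1, R1, R2, R3, L3, R7} → V_3 = 0.1476+0.05036j
Source currents: i(V1)=-1.179+0.09791j

0.1598-0.05997j A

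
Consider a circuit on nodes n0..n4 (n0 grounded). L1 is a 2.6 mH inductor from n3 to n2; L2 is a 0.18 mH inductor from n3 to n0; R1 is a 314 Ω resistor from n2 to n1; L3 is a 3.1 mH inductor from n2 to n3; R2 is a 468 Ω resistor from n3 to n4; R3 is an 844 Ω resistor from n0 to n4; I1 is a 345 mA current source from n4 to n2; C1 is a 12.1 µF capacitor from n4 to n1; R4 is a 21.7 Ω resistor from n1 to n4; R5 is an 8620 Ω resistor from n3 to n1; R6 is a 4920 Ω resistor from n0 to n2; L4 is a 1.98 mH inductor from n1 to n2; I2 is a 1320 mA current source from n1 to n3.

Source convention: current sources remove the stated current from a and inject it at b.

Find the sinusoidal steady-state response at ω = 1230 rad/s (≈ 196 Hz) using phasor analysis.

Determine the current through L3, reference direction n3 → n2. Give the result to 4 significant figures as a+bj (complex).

0.5924-0.006523j A

Element admittances at ω=1230 rad/s:
  Y(L1) = 0.000-0.3127j S between n3,n2
  Y(L2) = 0.000-4.517j S between n3,n0
  Y(R1) = 0.003185+0.000j S between n2,n1
  Y(L3) = 0.000-0.2623j S between n2,n3
  Y(R2) = 0.002137+0.000j S between n3,n4
  Y(R3) = 0.001185+0.000j S between n0,n4
  I1: injects 0.345 A into n2 (from n4)
  Y(C1) = 0.000+0.01488j S between n4,n1
  Y(R4) = 0.04608+0.000j S between n1,n4
  Y(R5) = 0.0001160+0.000j S between n3,n1
  Y(R6) = 0.0002033+0.000j S between n0,n2
  Y(L4) = 0.000-0.4106j S between n1,n2
  I2: injects 1.32 A into n3 (from n1)
Assemble and solve the 4×4 MNA system:
  V(n1)=-0.09076-6.260j  V(n2)=-0.02601-2.257j  V(n3)=-0.001137+0.001672j  V(n4)=-6.371-3.947j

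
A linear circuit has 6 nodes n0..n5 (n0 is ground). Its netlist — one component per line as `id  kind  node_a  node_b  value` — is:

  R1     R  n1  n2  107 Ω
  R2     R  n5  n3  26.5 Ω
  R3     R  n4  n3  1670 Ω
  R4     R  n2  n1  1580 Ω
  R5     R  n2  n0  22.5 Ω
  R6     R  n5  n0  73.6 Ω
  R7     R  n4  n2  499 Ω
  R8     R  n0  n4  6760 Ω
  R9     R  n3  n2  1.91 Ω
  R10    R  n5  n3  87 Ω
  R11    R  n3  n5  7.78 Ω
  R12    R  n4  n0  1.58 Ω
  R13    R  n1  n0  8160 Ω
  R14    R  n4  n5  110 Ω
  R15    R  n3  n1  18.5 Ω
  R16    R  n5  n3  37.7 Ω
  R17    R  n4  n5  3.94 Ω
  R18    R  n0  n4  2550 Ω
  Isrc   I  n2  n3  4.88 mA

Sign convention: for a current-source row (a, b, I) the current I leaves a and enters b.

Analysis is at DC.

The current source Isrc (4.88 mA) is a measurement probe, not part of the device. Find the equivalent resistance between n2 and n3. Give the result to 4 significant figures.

MNA unknowns: 5 node voltages V₁..V_5
R1: Y=0.009346 on G[1,2]
R2: Y=0.03774 on G[5,3]
R3: Y=0.0005988 on G[4,3]
R4: Y=0.0006329 on G[2,1]
R5: Y=0.04444 on G[2,0]
R6: Y=0.01359 on G[5,0]
R7: Y=0.002004 on G[4,2]
R8: Y=0.0001479 on G[0,4]
R9: Y=0.5236 on G[3,2]
R10: Y=0.01149 on G[5,3]
R11: Y=0.1285 on G[3,5]
R12: Y=0.6329 on G[4,0]
R13: Y=0.0001225 on G[1,0]
R14: Y=0.009091 on G[4,5]
R15: Y=0.05405 on G[3,1]
R16: Y=0.02653 on G[5,3]
R17: Y=0.2538 on G[4,5]
R18: Y=0.0003922 on G[0,4]
Isrc: z[2]−=0.00488, z[3]+=0.00488
solve → V1=0.001360, V2=-0.005942, V3=0.002711, V4=0.0003874, V5=0.001364

R_eq = 1.773 Ω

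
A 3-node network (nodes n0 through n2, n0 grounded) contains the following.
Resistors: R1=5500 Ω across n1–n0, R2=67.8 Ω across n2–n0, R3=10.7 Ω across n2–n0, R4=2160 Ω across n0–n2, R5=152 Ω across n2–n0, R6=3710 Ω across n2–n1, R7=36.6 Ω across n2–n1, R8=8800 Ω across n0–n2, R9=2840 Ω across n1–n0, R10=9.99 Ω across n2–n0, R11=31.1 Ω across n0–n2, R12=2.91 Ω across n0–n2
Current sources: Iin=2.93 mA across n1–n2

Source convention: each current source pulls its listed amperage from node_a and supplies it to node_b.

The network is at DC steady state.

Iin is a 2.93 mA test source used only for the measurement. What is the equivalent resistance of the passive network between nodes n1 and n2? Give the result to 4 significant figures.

R_eq = 35.56 Ω

Apply KCL at each of the 2 non-ground nodes and solve the resulting linear system.
Node n1: branches {R1, R6, R7, R9, Iin} → V_1 = -0.1041
Node n2: branches {R2, R3, R4, R5, R6, R7, R8, R10, R11, R12, Iin} → V_2 = 9.399e-05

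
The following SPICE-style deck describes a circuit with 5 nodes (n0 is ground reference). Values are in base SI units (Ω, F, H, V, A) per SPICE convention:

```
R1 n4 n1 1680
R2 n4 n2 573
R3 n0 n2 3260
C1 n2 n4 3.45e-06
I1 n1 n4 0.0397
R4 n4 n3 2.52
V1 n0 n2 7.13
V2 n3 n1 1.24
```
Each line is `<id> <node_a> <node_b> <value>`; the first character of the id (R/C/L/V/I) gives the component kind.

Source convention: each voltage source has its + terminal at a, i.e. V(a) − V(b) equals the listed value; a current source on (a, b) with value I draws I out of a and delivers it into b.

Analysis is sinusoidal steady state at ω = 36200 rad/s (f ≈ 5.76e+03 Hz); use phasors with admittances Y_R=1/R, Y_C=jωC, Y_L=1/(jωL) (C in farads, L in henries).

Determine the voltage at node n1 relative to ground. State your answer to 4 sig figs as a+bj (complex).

-8.468+0.000j V

Element admittances at ω=36200 rad/s:
  Y(R1) = 0.0005952+0.000j S between n4,n1
  Y(R2) = 0.001745+0.000j S between n4,n2
  Y(R3) = 0.0003067+0.000j S between n0,n2
  Y(C1) = 0.000+0.1249j S between n2,n4
  I1: injects 0.0397 A into n4 (from n1)
  Y(R4) = 0.3968+0.000j S between n4,n3
  V1: constraint V(n0)−V(n2) = 7.13
  V2: constraint V(n3)−V(n1) = 1.24
Assemble and solve the 6×6 MNA system:
  V(n1)=-8.468+0.000j  V(n2)=-7.130+0.000j  V(n3)=-7.228+0.000j  V(n4)=-7.130+0.000j
  i(V1)=-0.002187+0.000j  i(V2)=0.03890+0.000j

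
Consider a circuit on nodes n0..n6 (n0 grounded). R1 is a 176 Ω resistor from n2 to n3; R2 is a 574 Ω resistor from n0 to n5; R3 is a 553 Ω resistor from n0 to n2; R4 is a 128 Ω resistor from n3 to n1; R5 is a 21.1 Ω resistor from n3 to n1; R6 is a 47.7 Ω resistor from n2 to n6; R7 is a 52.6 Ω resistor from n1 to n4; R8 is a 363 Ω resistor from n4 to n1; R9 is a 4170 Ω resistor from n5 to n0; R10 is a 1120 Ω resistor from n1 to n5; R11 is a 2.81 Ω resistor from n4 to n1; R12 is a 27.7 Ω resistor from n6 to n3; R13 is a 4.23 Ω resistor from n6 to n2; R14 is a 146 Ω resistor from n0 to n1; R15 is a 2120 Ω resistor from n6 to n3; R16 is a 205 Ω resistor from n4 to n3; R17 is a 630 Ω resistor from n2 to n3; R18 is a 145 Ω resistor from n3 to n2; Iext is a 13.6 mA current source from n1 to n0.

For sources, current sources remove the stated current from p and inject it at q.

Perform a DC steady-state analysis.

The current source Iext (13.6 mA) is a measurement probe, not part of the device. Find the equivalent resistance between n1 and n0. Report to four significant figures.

Element admittances at DC:
  Y(R1) = 0.005682 S between n2,n3
  Y(R2) = 0.001742 S between n0,n5
  Y(R3) = 0.001808 S between n0,n2
  Y(R4) = 0.007812 S between n3,n1
  Y(R5) = 0.04739 S between n3,n1
  Y(R6) = 0.02096 S between n2,n6
  Y(R7) = 0.01901 S between n1,n4
  Y(R8) = 0.002755 S between n4,n1
  Y(R9) = 0.0002398 S between n5,n0
  Y(R10) = 0.0008929 S between n1,n5
  Y(R11) = 0.3559 S between n4,n1
  Y(R12) = 0.03610 S between n6,n3
  Y(R13) = 0.2364 S between n6,n2
  Y(R14) = 0.006849 S between n0,n1
  Y(R15) = 0.0004717 S between n6,n3
  Y(R16) = 0.004878 S between n4,n3
  Y(R17) = 0.001587 S between n2,n3
  Y(R18) = 0.006897 S between n3,n2
  Iext: injects 0.0136 A into n0 (from n1)
Assemble and solve the 6×6 MNA system:
  V(n1)=-1.485  V(n2)=-1.389  V(n3)=-1.444  V(n4)=-1.485  V(n5)=-0.4613  V(n6)=-1.396

R_eq = 109.2 Ω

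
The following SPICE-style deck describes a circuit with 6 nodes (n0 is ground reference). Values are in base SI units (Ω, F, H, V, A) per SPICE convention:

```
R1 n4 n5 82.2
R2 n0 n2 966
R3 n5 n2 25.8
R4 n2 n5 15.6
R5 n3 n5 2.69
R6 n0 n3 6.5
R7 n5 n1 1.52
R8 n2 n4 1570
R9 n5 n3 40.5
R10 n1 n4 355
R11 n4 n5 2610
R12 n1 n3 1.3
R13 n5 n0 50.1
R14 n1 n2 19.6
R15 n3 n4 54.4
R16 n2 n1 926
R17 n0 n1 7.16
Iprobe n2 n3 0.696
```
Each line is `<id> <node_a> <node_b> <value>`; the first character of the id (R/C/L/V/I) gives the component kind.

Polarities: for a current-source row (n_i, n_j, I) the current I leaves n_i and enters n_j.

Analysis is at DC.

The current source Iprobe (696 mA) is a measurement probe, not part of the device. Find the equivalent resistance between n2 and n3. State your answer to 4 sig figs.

R_eq = 7.286 Ω

Element admittances at DC:
  Y(R1) = 0.01217 S between n4,n5
  Y(R2) = 0.001035 S between n0,n2
  Y(R3) = 0.03876 S between n5,n2
  Y(R4) = 0.06410 S between n2,n5
  Y(R5) = 0.3717 S between n3,n5
  Y(R6) = 0.1538 S between n0,n3
  Y(R7) = 0.6579 S between n5,n1
  Y(R8) = 0.0006369 S between n2,n4
  Y(R9) = 0.02469 S between n5,n3
  Y(R10) = 0.002817 S between n1,n4
  Y(R11) = 0.0003831 S between n4,n5
  Y(R12) = 0.7692 S between n1,n3
  Y(R13) = 0.01996 S between n5,n0
  Y(R14) = 0.05102 S between n1,n2
  Y(R15) = 0.01838 S between n3,n4
  Y(R16) = 0.001080 S between n2,n1
  Y(R17) = 0.1397 S between n0,n1
  Iprobe: injects 0.696 A into n3 (from n2)
Assemble and solve the 5×5 MNA system:
  V(n1)=-0.2024  V(n2)=-4.798  V(n3)=0.2727  V(n4)=-0.1192  V(n5)=-0.4372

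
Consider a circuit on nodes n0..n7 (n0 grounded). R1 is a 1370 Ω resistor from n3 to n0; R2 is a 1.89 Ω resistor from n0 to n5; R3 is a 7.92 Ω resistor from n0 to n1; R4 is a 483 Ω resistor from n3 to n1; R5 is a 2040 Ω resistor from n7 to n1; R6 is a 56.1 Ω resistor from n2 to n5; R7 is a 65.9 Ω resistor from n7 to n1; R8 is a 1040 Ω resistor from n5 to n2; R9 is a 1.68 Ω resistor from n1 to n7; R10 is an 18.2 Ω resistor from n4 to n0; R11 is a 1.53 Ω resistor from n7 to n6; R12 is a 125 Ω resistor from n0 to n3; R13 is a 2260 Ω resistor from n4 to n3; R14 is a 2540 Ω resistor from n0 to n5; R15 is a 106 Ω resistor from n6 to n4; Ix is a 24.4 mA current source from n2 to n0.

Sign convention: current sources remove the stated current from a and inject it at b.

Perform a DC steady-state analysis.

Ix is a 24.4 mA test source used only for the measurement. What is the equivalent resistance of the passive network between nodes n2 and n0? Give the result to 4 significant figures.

R_eq = 55.12 Ω

Element admittances at DC:
  Y(R1) = 0.0007299 S between n3,n0
  Y(R2) = 0.5291 S between n0,n5
  Y(R3) = 0.1263 S between n0,n1
  Y(R4) = 0.002070 S between n3,n1
  Y(R5) = 0.0004902 S between n7,n1
  Y(R6) = 0.01783 S between n2,n5
  Y(R7) = 0.01517 S between n7,n1
  Y(R8) = 0.0009615 S between n5,n2
  Y(R9) = 0.5952 S between n1,n7
  Y(R10) = 0.05495 S between n4,n0
  Y(R11) = 0.6536 S between n7,n6
  Y(R12) = 0.008000 S between n0,n3
  Y(R13) = 0.0004425 S between n4,n3
  Y(R14) = 0.0003937 S between n0,n5
  Y(R15) = 0.009434 S between n6,n4
  Ix: injects 0.0244 A into n0 (from n2)
Assemble and solve the 7×7 MNA system:
  V(n1)=0.000  V(n2)=-1.345  V(n3)=0.000  V(n4)=0.000  V(n5)=-0.04608  V(n6)=0.000  V(n7)=0.000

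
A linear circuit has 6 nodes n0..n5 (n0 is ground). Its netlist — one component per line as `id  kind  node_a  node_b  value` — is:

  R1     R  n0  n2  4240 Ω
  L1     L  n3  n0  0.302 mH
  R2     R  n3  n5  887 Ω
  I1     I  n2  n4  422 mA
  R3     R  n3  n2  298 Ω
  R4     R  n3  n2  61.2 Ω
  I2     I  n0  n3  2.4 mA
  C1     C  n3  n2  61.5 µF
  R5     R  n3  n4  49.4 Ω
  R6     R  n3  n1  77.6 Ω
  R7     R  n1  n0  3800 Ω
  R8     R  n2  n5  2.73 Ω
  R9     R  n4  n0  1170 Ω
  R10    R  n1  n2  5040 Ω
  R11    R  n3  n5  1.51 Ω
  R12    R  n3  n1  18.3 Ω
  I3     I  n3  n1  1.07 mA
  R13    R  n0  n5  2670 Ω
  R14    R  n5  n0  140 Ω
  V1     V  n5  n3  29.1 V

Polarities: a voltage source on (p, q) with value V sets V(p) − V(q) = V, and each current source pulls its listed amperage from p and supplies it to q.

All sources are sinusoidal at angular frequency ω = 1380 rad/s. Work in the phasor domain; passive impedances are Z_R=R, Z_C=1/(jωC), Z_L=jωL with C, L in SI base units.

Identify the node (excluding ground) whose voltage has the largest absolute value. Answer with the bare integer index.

5

Apply KCL at each of the 5 non-ground nodes and solve the resulting linear system.
Node n1: branches {R6, R7, R10, R12, I3} → V_1 = 0.08858-0.1156j
Node n2: branches {R1, I1, R3, R4, C1, R8, R10} → V_2 = 25.27-5.650j
Node n3: branches {L1, R2, R3, R4, I2, C1, R5, R6, R11, R12, I3, V1} → V_3 = -0.0009148-0.09978j
Node n4: branches {I1, R5, R9} → V_4 = 20.00-0.09574j
Node n5: branches {R2, R8, R11, R13, R14, V1} → V_5 = 29.10-0.09978j
Source currents: i(V1)=-20.92-2.032j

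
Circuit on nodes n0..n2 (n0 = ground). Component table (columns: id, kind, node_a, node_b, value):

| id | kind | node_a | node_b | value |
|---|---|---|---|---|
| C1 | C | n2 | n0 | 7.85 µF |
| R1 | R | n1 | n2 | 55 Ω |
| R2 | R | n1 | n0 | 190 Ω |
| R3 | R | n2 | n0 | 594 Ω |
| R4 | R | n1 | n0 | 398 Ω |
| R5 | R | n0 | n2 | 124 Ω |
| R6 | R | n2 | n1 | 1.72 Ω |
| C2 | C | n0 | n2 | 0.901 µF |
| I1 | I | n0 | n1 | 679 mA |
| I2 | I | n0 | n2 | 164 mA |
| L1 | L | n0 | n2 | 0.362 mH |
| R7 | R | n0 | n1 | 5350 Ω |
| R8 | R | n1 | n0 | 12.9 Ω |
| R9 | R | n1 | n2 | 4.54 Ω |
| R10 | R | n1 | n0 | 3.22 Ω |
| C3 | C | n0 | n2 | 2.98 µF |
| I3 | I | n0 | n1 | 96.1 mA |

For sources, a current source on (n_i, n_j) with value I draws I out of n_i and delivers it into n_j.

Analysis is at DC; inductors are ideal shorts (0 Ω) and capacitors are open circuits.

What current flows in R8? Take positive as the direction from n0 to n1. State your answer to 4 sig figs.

Apply KCL at each of the 2 non-ground nodes and solve the resulting linear system.
Node n1: branches {R1, R2, R4, R6, I1, R7, R8, R9, R10, I3} → V_1 = 0.6375
Node n2: branches {C1, R1, R3, R5, R6, C2, I2, L1, R9, C3} → V_2 = 0.000
Source currents: i(L1)=-0.6866

-0.04942 A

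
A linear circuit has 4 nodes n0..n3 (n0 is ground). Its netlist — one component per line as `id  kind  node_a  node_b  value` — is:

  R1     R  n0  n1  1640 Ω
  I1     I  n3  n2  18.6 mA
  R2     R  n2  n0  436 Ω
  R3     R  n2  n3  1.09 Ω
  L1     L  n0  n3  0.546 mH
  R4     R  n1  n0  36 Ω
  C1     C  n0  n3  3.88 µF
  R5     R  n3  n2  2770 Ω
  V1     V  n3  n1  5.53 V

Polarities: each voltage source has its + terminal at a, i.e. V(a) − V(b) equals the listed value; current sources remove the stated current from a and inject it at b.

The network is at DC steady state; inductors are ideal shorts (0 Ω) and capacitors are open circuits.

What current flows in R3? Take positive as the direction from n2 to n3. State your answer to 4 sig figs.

0.01855 A

Element admittances at DC:
  Y(R1) = 0.0006098 S between n0,n1
  I1: injects 0.0186 A into n2 (from n3)
  Y(R2) = 0.002294 S between n2,n0
  Y(R3) = 0.9174 S between n2,n3
  L1: short n0↔n3 (DC inductor)
  Y(R4) = 0.02778 S between n1,n0
  Y(C1) = 0.000 S between n0,n3
  Y(R5) = 0.0003610 S between n3,n2
  V1: constraint V(n3)−V(n1) = 5.53
Assemble and solve the 5×5 MNA system:
  V(n1)=-5.530  V(n2)=0.02022  V(n3)=0.000
  i(L1)=-0.1569  i(V1)=-0.1570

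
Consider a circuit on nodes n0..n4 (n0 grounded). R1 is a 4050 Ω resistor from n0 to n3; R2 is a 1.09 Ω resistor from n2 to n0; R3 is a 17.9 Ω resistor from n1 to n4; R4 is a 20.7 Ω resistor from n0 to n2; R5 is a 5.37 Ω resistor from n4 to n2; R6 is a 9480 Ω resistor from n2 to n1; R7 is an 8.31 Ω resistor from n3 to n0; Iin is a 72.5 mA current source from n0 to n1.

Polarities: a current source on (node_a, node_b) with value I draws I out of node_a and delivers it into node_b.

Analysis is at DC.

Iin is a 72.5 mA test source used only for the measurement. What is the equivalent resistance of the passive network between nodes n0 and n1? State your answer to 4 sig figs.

R_eq = 24.25 Ω

Element admittances at DC:
  Y(R1) = 0.0002469 S between n0,n3
  Y(R2) = 0.9174 S between n2,n0
  Y(R3) = 0.05587 S between n1,n4
  Y(R4) = 0.04831 S between n0,n2
  Y(R5) = 0.1862 S between n4,n2
  Y(R6) = 0.0001055 S between n2,n1
  Y(R7) = 0.1203 S between n3,n0
  Iin: injects 0.0725 A into n1 (from n0)
Assemble and solve the 4×4 MNA system:
  V(n1)=1.758  V(n2)=0.07507  V(n3)=0.000  V(n4)=0.4634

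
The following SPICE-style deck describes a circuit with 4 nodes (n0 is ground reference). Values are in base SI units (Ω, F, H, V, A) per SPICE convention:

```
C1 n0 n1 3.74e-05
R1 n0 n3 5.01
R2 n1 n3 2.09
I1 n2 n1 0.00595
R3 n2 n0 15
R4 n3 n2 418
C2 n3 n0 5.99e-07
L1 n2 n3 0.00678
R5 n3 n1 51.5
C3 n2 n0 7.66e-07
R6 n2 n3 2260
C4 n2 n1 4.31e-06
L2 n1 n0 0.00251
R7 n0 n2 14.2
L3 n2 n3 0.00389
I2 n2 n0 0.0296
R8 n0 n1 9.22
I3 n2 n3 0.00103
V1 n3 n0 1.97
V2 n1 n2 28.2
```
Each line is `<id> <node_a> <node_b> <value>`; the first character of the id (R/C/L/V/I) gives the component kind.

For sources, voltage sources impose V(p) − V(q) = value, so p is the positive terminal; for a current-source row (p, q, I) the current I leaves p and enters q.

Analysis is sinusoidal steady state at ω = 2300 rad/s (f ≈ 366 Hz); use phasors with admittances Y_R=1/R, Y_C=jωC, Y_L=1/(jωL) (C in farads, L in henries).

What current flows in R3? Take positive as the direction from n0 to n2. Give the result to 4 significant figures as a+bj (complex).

MNA unknowns: 3 node voltages V₁..V_3 plus 2 source currents (V1, V2)
C1: Y=0.000+0.08602j on G[0,1]
R1: Y=0.1996+0.000j on G[0,3]
R2: Y=0.4785+0.000j on G[1,3]
I1: z[2]−=0.00595, z[1]+=0.00595
R3: Y=0.06667+0.000j on G[2,0]
R4: Y=0.002392+0.000j on G[3,2]
C2: Y=0.000+0.001378j on G[3,0]
L1: Y=0.000-0.06413j on G[2,3]
R5: Y=0.01942+0.000j on G[3,1]
C3: Y=0.000+0.001762j on G[2,0]
R6: Y=0.0004425+0.000j on G[2,3]
C4: Y=0.000+0.009913j on G[2,1]
L2: Y=0.000-0.1732j on G[1,0]
R7: Y=0.07042+0.000j on G[0,2]
L3: Y=0.000-0.1118j on G[2,3]
I2: z[2]−=0.0296, z[0]+=0.0296
R8: Y=0.1085+0.000j on G[0,1]
I3: z[2]−=0.00103, z[3]+=0.00103
V1: row V3−V0=1.97, i_V1 at 3,0
V2: row V1−V2=28.2, i_V2 at 1,2
solve → V1=8.048-4.226j, V2=-20.15-4.226j, V3=1.970+0.000j
aux → i_V1=1.828+1.772j, i_V2=-3.525+2.985j

1.343+0.2817j A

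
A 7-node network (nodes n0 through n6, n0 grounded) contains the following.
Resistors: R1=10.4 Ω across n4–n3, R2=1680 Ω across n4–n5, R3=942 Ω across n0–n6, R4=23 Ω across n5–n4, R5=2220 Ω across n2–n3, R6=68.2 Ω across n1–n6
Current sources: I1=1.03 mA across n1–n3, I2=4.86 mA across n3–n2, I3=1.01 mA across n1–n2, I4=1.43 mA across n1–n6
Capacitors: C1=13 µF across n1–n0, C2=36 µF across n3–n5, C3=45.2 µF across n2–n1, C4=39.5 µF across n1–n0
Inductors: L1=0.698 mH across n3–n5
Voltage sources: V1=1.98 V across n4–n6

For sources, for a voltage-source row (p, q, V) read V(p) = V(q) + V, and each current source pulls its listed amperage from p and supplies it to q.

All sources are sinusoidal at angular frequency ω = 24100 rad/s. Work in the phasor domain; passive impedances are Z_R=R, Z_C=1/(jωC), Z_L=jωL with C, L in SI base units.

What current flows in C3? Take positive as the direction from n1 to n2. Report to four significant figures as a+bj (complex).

Apply KCL at each of the 6 non-ground nodes and solve the resulting linear system.
Node n1: branches {I1, C1, I3, I4, C3, R6, C4} → V_1 = 2.887e-07-0.0001700j
Node n2: branches {I2, I3, R5, C3} → V_2 = 2.968e-06-0.006280j
Node n3: branches {R1, I1, I2, C2, R5, L1} → V_3 = 1.744+0.0001985j
Node n4: branches {R1, R2, R4, V1} → V_4 = 1.777-0.0003441j
Node n5: branches {R2, C2, R4, L1} → V_5 = 1.745-0.001594j
Node n6: branches {R3, I4, R6, V1} → V_6 = -0.2026-0.0003441j
Source currents: i(V1)=-0.004616-2.918e-06j

-0.006656-2.918e-06j A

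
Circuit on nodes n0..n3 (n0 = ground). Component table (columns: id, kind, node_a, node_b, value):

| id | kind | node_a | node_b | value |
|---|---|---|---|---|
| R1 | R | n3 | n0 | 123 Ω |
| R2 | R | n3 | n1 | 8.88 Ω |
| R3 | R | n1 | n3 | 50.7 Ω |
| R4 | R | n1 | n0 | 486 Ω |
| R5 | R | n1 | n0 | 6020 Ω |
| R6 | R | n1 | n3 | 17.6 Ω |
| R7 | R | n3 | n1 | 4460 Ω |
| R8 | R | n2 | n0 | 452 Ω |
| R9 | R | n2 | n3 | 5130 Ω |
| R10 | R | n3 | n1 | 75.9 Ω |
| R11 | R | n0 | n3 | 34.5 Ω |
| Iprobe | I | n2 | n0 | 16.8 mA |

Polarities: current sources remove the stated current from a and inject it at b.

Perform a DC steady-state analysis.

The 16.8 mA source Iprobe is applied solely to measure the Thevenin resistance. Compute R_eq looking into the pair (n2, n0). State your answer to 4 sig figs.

R_eq = 415.6 Ω

Element admittances at DC:
  Y(R1) = 0.008130 S between n3,n0
  Y(R2) = 0.1126 S between n3,n1
  Y(R3) = 0.01972 S between n1,n3
  Y(R4) = 0.002058 S between n1,n0
  Y(R5) = 0.0001661 S between n1,n0
  Y(R6) = 0.05682 S between n1,n3
  Y(R7) = 0.0002242 S between n3,n1
  Y(R8) = 0.002212 S between n2,n0
  Y(R9) = 0.0001949 S between n2,n3
  Y(R10) = 0.01318 S between n3,n1
  Y(R11) = 0.02899 S between n0,n3
  Iprobe: injects 0.0168 A into n0 (from n2)
Assemble and solve the 3×3 MNA system:
  V(n1)=-0.03407  V(n2)=-6.982  V(n3)=-0.03444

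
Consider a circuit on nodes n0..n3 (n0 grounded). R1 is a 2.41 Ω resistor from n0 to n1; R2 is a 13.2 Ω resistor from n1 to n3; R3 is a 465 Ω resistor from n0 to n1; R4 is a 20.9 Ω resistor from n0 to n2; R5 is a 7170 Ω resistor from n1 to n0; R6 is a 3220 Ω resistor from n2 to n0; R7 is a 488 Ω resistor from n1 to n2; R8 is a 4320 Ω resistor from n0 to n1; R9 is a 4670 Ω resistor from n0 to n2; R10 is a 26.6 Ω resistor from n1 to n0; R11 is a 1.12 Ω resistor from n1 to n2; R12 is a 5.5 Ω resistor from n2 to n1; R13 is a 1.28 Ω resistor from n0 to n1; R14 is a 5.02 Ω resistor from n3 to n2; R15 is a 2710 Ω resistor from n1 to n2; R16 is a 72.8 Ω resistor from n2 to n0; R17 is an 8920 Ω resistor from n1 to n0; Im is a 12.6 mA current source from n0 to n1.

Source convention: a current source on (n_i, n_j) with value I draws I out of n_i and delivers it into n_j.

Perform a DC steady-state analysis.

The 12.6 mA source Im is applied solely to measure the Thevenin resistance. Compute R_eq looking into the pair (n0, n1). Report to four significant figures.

Apply KCL at each of the 3 non-ground nodes and solve the resulting linear system.
Node n1: branches {R1, R2, R3, R5, R7, R8, R10, R11, R12, R13, R15, R17, Im} → V_1 = 0.009728
Node n2: branches {R4, R6, R7, R9, R11, R12, R14, R15, R16} → V_2 = 0.009222
Node n3: branches {R2, R14} → V_3 = 0.009361

R_eq = 0.7720 Ω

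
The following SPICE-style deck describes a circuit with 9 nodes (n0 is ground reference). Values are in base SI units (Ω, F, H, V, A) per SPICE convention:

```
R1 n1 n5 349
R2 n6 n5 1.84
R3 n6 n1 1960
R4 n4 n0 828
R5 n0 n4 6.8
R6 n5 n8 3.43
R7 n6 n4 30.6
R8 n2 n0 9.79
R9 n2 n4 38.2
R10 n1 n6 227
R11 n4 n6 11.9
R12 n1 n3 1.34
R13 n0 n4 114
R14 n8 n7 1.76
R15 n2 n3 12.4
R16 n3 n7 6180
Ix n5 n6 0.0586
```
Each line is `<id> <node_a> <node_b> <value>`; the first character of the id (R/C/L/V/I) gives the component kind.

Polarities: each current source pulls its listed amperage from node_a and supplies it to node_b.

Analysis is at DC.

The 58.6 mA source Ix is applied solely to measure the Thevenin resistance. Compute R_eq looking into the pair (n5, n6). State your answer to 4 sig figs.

MNA unknowns: 8 node voltages V₁..V_8
R1: Y=0.002865 on G[1,5]
R2: Y=0.5435 on G[6,5]
R3: Y=0.0005102 on G[6,1]
R4: Y=0.001208 on G[4,0]
R5: Y=0.1471 on G[0,4]
R6: Y=0.2915 on G[5,8]
R7: Y=0.03268 on G[6,4]
R8: Y=0.1021 on G[2,0]
R9: Y=0.02618 on G[2,4]
R10: Y=0.004405 on G[1,6]
R11: Y=0.08403 on G[4,6]
R12: Y=0.7463 on G[1,3]
R13: Y=0.008772 on G[0,4]
R14: Y=0.5682 on G[8,7]
R15: Y=0.08065 on G[2,3]
R16: Y=0.0001618 on G[3,7]
Ix: z[5]−=0.0586, z[6]+=0.0586
solve → V1=-0.005265, V2=-0.001764, V3=-0.004943, V4=0.001147, V5=-0.1039, V6=0.003344, V7=-0.1038, V8=-0.1039

R_eq = 1.831 Ω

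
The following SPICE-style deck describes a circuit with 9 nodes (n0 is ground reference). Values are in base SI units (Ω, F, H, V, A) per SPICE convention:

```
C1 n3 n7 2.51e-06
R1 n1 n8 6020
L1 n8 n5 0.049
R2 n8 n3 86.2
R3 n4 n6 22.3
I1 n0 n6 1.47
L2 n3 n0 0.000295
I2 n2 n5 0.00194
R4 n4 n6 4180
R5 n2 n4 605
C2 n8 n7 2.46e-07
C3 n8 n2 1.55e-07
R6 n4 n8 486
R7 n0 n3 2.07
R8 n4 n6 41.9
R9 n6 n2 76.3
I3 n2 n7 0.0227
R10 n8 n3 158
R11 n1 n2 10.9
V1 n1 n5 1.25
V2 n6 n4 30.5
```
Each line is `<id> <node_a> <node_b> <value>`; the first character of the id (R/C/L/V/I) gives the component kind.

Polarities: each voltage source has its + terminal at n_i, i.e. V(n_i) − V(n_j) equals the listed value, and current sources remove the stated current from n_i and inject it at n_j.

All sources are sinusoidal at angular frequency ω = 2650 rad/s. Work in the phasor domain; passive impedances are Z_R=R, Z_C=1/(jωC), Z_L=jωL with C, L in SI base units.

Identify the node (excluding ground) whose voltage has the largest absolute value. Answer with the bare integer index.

MNA unknowns: 8 node voltages V₁..V_8 plus 2 source currents (V1, V2)
C1: Y=0.000+0.006652j on G[3,7]
R1: Y=0.0001661+0.000j on G[1,8]
L1: Y=0.000-0.007701j on G[8,5]
R2: Y=0.01160+0.000j on G[8,3]
R3: Y=0.04484+0.000j on G[4,6]
I1: z[0]−=1.47, z[6]+=1.47
L2: Y=0.000-1.279j on G[3,0]
I2: z[2]−=0.00194, z[5]+=0.00194
R4: Y=0.0002392+0.000j on G[4,6]
R5: Y=0.001653+0.000j on G[2,4]
C2: Y=0.000+0.0006519j on G[8,7]
C3: Y=0.000+0.0004107j on G[8,2]
R6: Y=0.002058+0.000j on G[4,8]
R7: Y=0.4831+0.000j on G[0,3]
R8: Y=0.02387+0.000j on G[4,6]
R9: Y=0.01311+0.000j on G[6,2]
I3: z[2]−=0.0227, z[7]+=0.0227
R10: Y=0.006329+0.000j on G[8,3]
R11: Y=0.09174+0.000j on G[1,2]
V1: row V1−V5=1.25, i_V1 at 1,5
V2: row V6−V4=30.5, i_V2 at 6,4
solve → V1=126.9+162.9j, V2=140.8+159.4j, V3=0.3798+1.006j, V4=197.1+139.7j, V5=125.6+162.9j, V6=227.6+139.7j, V7=7.587-2.341j, V8=81.12-1.668j
aux → i_V1=1.265-0.3428j, i_V2=-1.771+0.2584j

6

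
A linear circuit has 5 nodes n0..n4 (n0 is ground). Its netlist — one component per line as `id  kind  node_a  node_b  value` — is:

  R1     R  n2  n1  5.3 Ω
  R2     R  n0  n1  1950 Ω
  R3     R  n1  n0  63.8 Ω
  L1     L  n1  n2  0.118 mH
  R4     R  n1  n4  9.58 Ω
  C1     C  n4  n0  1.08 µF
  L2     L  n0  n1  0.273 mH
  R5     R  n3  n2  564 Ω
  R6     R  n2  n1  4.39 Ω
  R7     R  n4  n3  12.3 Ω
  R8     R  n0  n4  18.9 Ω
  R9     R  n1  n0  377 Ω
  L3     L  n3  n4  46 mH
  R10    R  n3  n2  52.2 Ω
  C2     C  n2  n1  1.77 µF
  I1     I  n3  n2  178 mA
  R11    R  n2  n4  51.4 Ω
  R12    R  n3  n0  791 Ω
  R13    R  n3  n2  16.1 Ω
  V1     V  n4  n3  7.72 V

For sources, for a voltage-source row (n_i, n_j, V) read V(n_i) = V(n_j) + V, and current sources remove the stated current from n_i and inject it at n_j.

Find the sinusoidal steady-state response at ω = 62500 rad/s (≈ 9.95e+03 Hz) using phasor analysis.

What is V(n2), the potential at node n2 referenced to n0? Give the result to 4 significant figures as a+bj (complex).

Apply KCL at each of the 4 non-ground nodes and solve the resulting linear system.
Node n1: branches {R1, R2, R3, L1, R4, L2, R6, R9, C2} → V_1 = -0.9773-1.352j
Node n2: branches {R1, L1, R5, R6, R10, C2, I1, R11, R13} → V_2 = -1.580-1.351j
Node n3: branches {R5, R7, L3, R10, I1, R12, R13, V1} → V_3 = -7.230-1.198j
Node n4: branches {R4, C1, R7, R8, L3, R11, V1} → V_4 = 0.4905-1.198j
Source currents: i(V1)=-0.9279+0.01387j

-1.580-1.351j V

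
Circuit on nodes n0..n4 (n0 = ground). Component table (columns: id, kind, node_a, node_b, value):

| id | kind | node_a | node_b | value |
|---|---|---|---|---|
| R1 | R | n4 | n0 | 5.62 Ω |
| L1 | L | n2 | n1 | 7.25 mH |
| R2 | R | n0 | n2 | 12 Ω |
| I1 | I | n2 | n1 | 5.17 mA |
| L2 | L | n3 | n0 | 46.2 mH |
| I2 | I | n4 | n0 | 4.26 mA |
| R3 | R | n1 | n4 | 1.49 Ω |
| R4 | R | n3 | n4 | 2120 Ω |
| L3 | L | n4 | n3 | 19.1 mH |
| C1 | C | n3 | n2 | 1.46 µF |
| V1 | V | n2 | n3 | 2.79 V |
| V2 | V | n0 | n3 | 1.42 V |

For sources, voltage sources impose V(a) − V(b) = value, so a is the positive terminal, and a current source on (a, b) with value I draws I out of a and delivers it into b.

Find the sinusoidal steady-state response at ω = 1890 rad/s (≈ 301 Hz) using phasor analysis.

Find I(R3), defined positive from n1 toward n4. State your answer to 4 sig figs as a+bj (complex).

Element admittances at ω=1890 rad/s:
  Y(R1) = 0.1779+0.000j S between n4,n0
  Y(L1) = 0.000-0.07298j S between n2,n1
  Y(R2) = 0.08333+0.000j S between n0,n2
  I1: injects 0.00517 A into n1 (from n2)
  Y(L2) = 0.000-0.01145j S between n3,n0
  I2: injects 0.00426 A into n0 (from n4)
  Y(R3) = 0.6711+0.000j S between n1,n4
  Y(R4) = 0.0004717+0.000j S between n3,n4
  Y(L3) = 0.000-0.02770j S between n4,n3
  Y(C1) = 0.000+0.002759j S between n3,n2
  V1: constraint V(n2)−V(n3) = 2.79
  V2: constraint V(n0)−V(n3) = 1.42
Assemble and solve the 6×6 MNA system:
  V(n1)=0.2226-0.3461j  V(n2)=1.370+0.000j  V(n3)=-1.420+0.000j  V(n4)=0.1773-0.2213j
  i(V1)=-0.1446+0.07604j  i(V2)=0.1500-0.02312j

0.03043-0.08373j A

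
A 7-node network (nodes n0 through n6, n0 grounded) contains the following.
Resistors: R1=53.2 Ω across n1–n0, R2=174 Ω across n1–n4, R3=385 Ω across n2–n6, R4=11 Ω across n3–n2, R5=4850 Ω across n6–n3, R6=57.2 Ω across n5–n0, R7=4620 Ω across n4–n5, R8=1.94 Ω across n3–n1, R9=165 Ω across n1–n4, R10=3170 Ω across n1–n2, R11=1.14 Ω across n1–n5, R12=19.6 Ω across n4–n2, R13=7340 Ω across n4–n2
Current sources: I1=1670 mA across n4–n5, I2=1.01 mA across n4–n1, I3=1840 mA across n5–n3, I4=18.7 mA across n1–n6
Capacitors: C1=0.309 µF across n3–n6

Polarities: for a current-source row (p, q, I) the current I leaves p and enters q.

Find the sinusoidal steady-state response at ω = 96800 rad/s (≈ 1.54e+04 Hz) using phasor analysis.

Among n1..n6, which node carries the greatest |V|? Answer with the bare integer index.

MNA unknowns: 6 node voltages V₁..V_6
R1: Y=0.01880+0.000j on G[1,0]
I1: z[4]−=1.67, z[5]+=1.67
R2: Y=0.005747+0.000j on G[1,4]
R3: Y=0.002597+0.000j on G[2,6]
R4: Y=0.09091+0.000j on G[3,2]
R5: Y=0.0002062+0.000j on G[6,3]
R6: Y=0.01748+0.000j on G[5,0]
R7: Y=0.0002165+0.000j on G[4,5]
R8: Y=0.5155+0.000j on G[3,1]
C1: Y=0.000+0.02991j on G[3,6]
R9: Y=0.006061+0.000j on G[1,4]
I2: z[4]−=0.00101, z[1]+=0.00101
R10: Y=0.0003155+0.000j on G[1,2]
R11: Y=0.8772+0.000j on G[1,5]
R12: Y=0.05102+0.000j on G[4,2]
R13: Y=0.0001362+0.000j on G[4,2]
I3: z[5]−=1.84, z[3]+=1.84
I4: z[1]−=0.0187, z[6]+=0.0187
solve → V1=0.09666-1.210e-06j, V2=-11.87+0.01270j, V3=1.311-0.0002489j, V4=-36.04+0.01028j, V5=-0.1039+1.301e-06j, V6=1.264+0.5151j

4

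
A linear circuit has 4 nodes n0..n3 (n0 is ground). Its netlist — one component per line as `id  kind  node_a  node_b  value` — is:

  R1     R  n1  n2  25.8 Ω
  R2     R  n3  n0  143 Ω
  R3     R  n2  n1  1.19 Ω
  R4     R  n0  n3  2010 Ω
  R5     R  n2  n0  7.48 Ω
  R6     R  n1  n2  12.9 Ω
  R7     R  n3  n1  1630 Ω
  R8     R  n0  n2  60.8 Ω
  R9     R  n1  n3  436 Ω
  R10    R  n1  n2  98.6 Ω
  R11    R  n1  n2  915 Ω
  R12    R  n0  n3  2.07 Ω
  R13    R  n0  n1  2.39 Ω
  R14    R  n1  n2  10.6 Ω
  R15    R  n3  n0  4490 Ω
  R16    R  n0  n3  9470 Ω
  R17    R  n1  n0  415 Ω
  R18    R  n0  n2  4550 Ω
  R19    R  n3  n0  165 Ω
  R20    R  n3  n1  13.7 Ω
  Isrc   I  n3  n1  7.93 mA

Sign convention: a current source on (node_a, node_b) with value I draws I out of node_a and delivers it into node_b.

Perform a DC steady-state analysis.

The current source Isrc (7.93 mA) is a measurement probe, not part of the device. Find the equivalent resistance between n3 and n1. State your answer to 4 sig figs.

Element admittances at DC:
  Y(R1) = 0.03876 S between n1,n2
  Y(R2) = 0.006993 S between n3,n0
  Y(R3) = 0.8403 S between n2,n1
  Y(R4) = 0.0004975 S between n0,n3
  Y(R5) = 0.1337 S between n2,n0
  Y(R6) = 0.07752 S between n1,n2
  Y(R7) = 0.0006135 S between n3,n1
  Y(R8) = 0.01645 S between n0,n2
  Y(R9) = 0.002294 S between n1,n3
  Y(R10) = 0.01014 S between n1,n2
  Y(R11) = 0.001093 S between n1,n2
  Y(R12) = 0.4831 S between n0,n3
  Y(R13) = 0.4184 S between n0,n1
  Y(R14) = 0.09434 S between n1,n2
  Y(R15) = 0.0002227 S between n3,n0
  Y(R16) = 0.0001056 S between n0,n3
  Y(R17) = 0.002410 S between n1,n0
  Y(R18) = 0.0002198 S between n0,n2
  Y(R19) = 0.006061 S between n3,n0
  Y(R20) = 0.07299 S between n3,n1
  Isrc: injects 0.00793 A into n1 (from n3)
Assemble and solve the 3×3 MNA system:
  V(n1)=0.01112  V(n2)=0.009745  V(n3)=-0.01237

R_eq = 2.963 Ω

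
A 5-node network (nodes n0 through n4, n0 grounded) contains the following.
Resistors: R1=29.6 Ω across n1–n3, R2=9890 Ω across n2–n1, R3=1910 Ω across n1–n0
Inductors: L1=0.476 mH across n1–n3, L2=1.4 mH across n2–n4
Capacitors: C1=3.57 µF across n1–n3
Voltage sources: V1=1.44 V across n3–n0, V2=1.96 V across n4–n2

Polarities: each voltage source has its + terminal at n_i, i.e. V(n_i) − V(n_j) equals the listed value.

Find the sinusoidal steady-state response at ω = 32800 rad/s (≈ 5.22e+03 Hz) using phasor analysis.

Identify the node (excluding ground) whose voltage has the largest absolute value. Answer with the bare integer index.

4

Apply KCL at each of the 4 non-ground nodes and solve the resulting linear system.
Node n1: branches {R1, R2, L1, R3, C1} → V_1 = 1.434+0.01002j
Node n2: branches {R2, L2, V2} → V_2 = 1.434+0.01002j
Node n3: branches {R1, L1, C1, V1} → V_3 = 1.440+0.000j
Node n4: branches {L2, V2} → V_4 = 3.394+0.01002j
Source currents: i(V1)=-0.0007505-5.247e-06j, i(V2)=0.000+0.04268j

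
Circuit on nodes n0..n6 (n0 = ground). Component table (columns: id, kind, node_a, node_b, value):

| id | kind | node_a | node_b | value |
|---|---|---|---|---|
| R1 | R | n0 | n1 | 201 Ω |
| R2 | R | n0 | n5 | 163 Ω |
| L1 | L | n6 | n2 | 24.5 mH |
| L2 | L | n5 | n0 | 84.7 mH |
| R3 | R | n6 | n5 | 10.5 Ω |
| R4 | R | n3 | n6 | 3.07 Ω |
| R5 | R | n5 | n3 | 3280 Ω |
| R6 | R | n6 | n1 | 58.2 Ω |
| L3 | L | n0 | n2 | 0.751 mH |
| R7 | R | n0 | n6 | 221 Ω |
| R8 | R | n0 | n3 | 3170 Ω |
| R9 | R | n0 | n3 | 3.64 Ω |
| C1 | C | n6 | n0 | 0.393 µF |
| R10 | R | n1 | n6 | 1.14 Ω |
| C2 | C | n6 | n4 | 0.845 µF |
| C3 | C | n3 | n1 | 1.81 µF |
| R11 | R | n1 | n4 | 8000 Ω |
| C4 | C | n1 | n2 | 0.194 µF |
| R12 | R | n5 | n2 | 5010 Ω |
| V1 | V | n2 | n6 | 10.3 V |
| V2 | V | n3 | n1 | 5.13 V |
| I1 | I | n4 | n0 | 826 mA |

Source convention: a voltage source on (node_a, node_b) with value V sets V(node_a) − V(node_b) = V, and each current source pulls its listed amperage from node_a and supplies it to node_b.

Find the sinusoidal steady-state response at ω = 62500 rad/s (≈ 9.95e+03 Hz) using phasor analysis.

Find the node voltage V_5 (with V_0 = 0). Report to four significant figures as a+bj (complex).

Element admittances at ω=62500 rad/s:
  Y(R1) = 0.004975+0.000j S between n0,n1
  Y(R2) = 0.006135+0.000j S between n0,n5
  Y(L1) = 0.000-0.0006531j S between n6,n2
  Y(L2) = 0.000-0.0001889j S between n5,n0
  Y(R3) = 0.09524+0.000j S between n6,n5
  Y(R4) = 0.3257+0.000j S between n3,n6
  Y(R5) = 0.0003049+0.000j S between n5,n3
  Y(R6) = 0.01718+0.000j S between n6,n1
  Y(L3) = 0.000-0.02130j S between n0,n2
  Y(R7) = 0.004525+0.000j S between n0,n6
  Y(R8) = 0.0003155+0.000j S between n0,n3
  Y(R9) = 0.2747+0.000j S between n0,n3
  Y(C1) = 0.000+0.02456j S between n6,n0
  Y(R10) = 0.8772+0.000j S between n1,n6
  Y(C2) = 0.000+0.05281j S between n6,n4
  Y(C3) = 0.000+0.1131j S between n3,n1
  Y(R11) = 0.0001250+0.000j S between n1,n4
  Y(C4) = 0.000+0.01212j S between n1,n2
  Y(R12) = 0.0001996+0.000j S between n5,n2
  V1: constraint V(n2)−V(n6) = 10.3
  V2: constraint V(n3)−V(n1) = 5.13
  I1: injects 0.826 A into n0 (from n4)
Assemble and solve the 8×8 MNA system:
  V(n1)=-7.723+0.8273j  V(n2)=3.332+0.9057j  V(n3)=-2.593+0.8273j  V(n4)=-7.005+16.55j  V(n5)=-6.517+0.8389j  V(n6)=-6.968+0.9057j
  i(V1)=-0.02031-0.05635j  i(V2)=-0.7130-0.7823j

-6.517+0.8389j V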